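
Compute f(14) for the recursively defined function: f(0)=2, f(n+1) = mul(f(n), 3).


f(0) = 2
f(1) = mul(f(0), 3) = mul(2, 3) = 6
f(2) = mul(f(1), 3) = mul(6, 3) = 18
f(3) = mul(f(2), 3) = mul(18, 3) = 54
f(4) = mul(f(3), 3) = mul(54, 3) = 162
f(5) = mul(f(4), 3) = mul(162, 3) = 486
f(6) = mul(f(5), 3) = mul(486, 3) = 1458
f(7) = mul(f(6), 3) = mul(1458, 3) = 4374
f(8) = mul(f(7), 3) = mul(4374, 3) = 13122
f(9) = mul(f(8), 3) = mul(13122, 3) = 39366
f(10) = mul(f(9), 3) = mul(39366, 3) = 118098
f(11) = mul(f(10), 3) = mul(118098, 3) = 354294
f(12) = mul(f(11), 3) = mul(354294, 3) = 1062882
f(13) = mul(f(12), 3) = mul(1062882, 3) = 3188646
f(14) = mul(f(13), 3) = mul(3188646, 3) = 9565938


9565938


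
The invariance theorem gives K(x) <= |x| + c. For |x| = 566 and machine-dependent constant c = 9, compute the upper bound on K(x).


K(x) <= |x| + c = 566 + 9 = 575

575


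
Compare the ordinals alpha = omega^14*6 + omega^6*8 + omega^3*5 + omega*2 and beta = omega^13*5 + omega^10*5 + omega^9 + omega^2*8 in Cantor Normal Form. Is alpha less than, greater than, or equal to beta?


Compare term by term from highest exponent:
alpha = omega^14*6 + omega^6*8 + omega^3*5 + omega*2
beta = omega^13*5 + omega^10*5 + omega^9 + omega^2*8
Term 1: alpha has omega^14*6, beta has omega^13*5
Term 2: alpha has omega^6*8, beta has omega^10*5
Term 3: alpha has omega^3*5, beta has omega^9*1
Term 4: alpha has omega^1*2, beta has omega^2*8
Result: alpha > beta

alpha > beta


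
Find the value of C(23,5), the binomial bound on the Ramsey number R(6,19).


R(6,19) <= C(6+19-2, 6-1) = C(23, 5)
C(23, 5) = 23! / (5! * 18!)
= 33649

33649


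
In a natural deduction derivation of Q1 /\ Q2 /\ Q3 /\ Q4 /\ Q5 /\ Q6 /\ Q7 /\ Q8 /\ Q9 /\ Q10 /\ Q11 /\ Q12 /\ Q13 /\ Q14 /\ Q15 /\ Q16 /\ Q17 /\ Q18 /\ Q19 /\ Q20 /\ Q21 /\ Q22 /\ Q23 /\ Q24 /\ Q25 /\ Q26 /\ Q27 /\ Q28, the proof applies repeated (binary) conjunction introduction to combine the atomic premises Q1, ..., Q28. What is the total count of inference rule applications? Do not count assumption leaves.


The target conjunction has 28 conjuncts, i.e. 27 binary /\ connectives.
Each conjunction-intro joins two pieces, so 28 atoms require 28-1 = 27 applications.
Total inference nodes = 27

27


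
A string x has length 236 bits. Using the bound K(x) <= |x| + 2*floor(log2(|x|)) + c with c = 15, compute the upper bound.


floor(log2(236)) = 7
2 * 7 = 14
K(x) <= 236 + 14 + 15 = 265

265


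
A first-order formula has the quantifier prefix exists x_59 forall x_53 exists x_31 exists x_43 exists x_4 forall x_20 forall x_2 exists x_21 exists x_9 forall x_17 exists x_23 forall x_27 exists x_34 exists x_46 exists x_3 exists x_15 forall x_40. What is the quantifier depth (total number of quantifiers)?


Quantifier prefix has 17 quantifier symbols.
Quantifier depth = 17

17


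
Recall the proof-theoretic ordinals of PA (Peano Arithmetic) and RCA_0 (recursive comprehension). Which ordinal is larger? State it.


Proof-theoretic ordinal of PA (Peano Arithmetic): epsilon_0
Proof-theoretic ordinal of RCA_0 (recursive comprehension): omega^omega
Comparing: omega^omega < epsilon_0.
The larger ordinal is epsilon_0 (from PA (Peano Arithmetic)).

epsilon_0


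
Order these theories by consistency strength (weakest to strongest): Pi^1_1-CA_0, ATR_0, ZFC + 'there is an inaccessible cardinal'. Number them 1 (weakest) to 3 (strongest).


Ordering by consistency strength:
1. ATR_0
2. Pi^1_1-CA_0
3. ZFC + 'there is an inaccessible cardinal'


Pi^1_1-CA_0=2, ATR_0=1, ZFC + 'there is an inaccessible cardinal'=3


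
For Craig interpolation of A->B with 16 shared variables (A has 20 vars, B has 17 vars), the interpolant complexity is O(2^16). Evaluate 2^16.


Shared atoms = 16
Craig interpolant size bound = 2^16
= 65536

65536


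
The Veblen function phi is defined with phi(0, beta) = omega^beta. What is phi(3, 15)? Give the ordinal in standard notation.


phi(3, 15):
phi(3, beta) = eta_beta (the beta-th eta number, fixed point of zeta).
phi(3, 15) = eta_15

eta_15


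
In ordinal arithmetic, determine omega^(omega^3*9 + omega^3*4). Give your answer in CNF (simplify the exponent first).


omega^(omega^3*9 + omega^3*4):
Both terms of the exponent have the same exponent 3, so they merge: omega^3*9 + omega^3*4 = omega^3*(9+4) = omega^3*13.
omega raised to a CNF ordinal is a single CNF term: Result = omega^(omega^3*13)

omega^(omega^3*13)


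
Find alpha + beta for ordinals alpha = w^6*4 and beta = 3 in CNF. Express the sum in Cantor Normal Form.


Ordinal addition w^6*4 + 3:
Leading exponent of alpha (6) > leading exponent of beta (0).
Since alpha's term has higher exponent than beta's leading term,
the sum is simply alpha followed by beta.
Result = w^6*4 + 3

w^6*4 + 3


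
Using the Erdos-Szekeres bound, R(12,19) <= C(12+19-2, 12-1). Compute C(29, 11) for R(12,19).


R(12,19) <= C(12+19-2, 12-1) = C(29, 11)
C(29, 11) = 29! / (11! * 18!)
= 34597290

34597290


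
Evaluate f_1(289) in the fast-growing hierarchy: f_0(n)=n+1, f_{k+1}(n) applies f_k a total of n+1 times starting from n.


f_1(289) = f_0^290(289)
f_0 adds 1 each time, applied 290 times.
f_1(289) = 289 + 290 = 579

579


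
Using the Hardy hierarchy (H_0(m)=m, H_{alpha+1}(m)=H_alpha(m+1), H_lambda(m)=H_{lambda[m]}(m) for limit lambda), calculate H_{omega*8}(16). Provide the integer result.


H_{omega*8}(16):
For the Hardy hierarchy, H_{omega*k}(n) = 2^k * n.
2^8 = 256.
256 * 16 = 4096

4096


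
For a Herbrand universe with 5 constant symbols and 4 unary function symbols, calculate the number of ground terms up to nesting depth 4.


Herbrand terms by depth:
Depth 0: 5 constants
Depth 1: 20 new terms (running total: 25)
Depth 2: 80 new terms (running total: 105)
Depth 3: 320 new terms (running total: 425)
Depth 4: 1280 new terms (running total: 1705)
Total distinct ground terms = 1705

1705


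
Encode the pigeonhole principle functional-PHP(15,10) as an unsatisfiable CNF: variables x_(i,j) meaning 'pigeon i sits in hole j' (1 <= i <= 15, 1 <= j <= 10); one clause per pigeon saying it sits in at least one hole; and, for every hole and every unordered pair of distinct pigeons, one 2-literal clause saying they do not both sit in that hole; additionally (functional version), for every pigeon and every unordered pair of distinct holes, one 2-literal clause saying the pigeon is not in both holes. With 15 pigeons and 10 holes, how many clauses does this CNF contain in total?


functional-PHP(15,10): 15 pigeons, 10 holes, 15*10 = 150 variables.
- pigeon clauses: one per pigeon -> 15 clauses
- hole clauses: 10 holes * C(15,2) = 10 * 105 -> 1050 clauses
- functional clauses: 15 pigeons * C(10,2) = 15 * 45 -> 675 clauses
Total clauses = 15 + 1050 + 675 = 1740

1740


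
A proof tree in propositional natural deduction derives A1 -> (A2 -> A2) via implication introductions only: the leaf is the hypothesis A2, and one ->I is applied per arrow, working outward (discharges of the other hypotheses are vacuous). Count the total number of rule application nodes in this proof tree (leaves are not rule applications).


The formula has 2 arrows (->); its innermost consequent A2 is one of the antecedents,
so the proof starts from the hypothesis leaf A2 (not a rule application) and closes one arrow per ->I.
Building A1 -> (A2 -> A2) therefore takes 2 nested implication introductions.
Total inference nodes = 2

2


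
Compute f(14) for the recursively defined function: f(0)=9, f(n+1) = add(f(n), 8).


f(0) = 9
f(1) = add(f(0), 8) = add(9, 8) = 17
f(2) = add(f(1), 8) = add(17, 8) = 25
f(3) = add(f(2), 8) = add(25, 8) = 33
f(4) = add(f(3), 8) = add(33, 8) = 41
f(5) = add(f(4), 8) = add(41, 8) = 49
f(6) = add(f(5), 8) = add(49, 8) = 57
f(7) = add(f(6), 8) = add(57, 8) = 65
f(8) = add(f(7), 8) = add(65, 8) = 73
f(9) = add(f(8), 8) = add(73, 8) = 81
f(10) = add(f(9), 8) = add(81, 8) = 89
f(11) = add(f(10), 8) = add(89, 8) = 97
f(12) = add(f(11), 8) = add(97, 8) = 105
f(13) = add(f(12), 8) = add(105, 8) = 113
f(14) = add(f(13), 8) = add(113, 8) = 121


121


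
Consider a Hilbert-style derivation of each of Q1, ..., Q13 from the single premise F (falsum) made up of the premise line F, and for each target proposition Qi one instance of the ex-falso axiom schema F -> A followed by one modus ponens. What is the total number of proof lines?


Ex falso, line by line:
- 1 premise line (F)
- 13 targets, each needing 1 axiom instance (F -> Qi) + 1 MP = 2 lines: 2 * 13 = 26
Total = 1 + 26 = 27 lines.

27


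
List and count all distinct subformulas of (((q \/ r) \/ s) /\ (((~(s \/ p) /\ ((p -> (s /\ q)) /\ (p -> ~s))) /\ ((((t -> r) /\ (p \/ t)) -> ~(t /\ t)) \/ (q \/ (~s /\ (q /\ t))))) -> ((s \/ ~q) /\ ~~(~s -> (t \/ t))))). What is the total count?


Formula: (((q \/ r) \/ s) /\ (((~(s \/ p) /\ ((p -> (s /\ q)) /\ (p -> ~s))) /\ ((((t -> r) /\ (p \/ t)) -> ~(t /\ t)) \/ (q \/ (~s /\ (q /\ t))))) -> ((s \/ ~q) /\ ~~(~s -> (t \/ t)))))
Subformulas found:
  1. r
  2. p
  3. q
  4. s
  5. t
  6. ~s
  7. ~q
  8. (t \/ t)
  9. (q /\ t)
  10. (q \/ r)
  11. (s /\ q)
  12. (t /\ t)
  13. (s \/ p)
  14. (p \/ t)
  15. (t -> r)
  16. ~(s \/ p)
  17. (p -> ~s)
  18. ~(t /\ t)
  19. (s \/ ~q)
  20. ((q \/ r) \/ s)
  21. (p -> (s /\ q))
  22. (~s -> (t \/ t))
  23. (~s /\ (q /\ t))
  24. ~(~s -> (t \/ t))
  25. ~~(~s -> (t \/ t))
  26. ((t -> r) /\ (p \/ t))
  27. (q \/ (~s /\ (q /\ t)))
  28. ((p -> (s /\ q)) /\ (p -> ~s))
  29. ((s \/ ~q) /\ ~~(~s -> (t \/ t)))
  30. (((t -> r) /\ (p \/ t)) -> ~(t /\ t))
  31. (~(s \/ p) /\ ((p -> (s /\ q)) /\ (p -> ~s)))
  32. ((((t -> r) /\ (p \/ t)) -> ~(t /\ t)) \/ (q \/ (~s /\ (q /\ t))))
  33. ((~(s \/ p) /\ ((p -> (s /\ q)) /\ (p -> ~s))) /\ ((((t -> r) /\ (p \/ t)) -> ~(t /\ t)) \/ (q \/ (~s /\ (q /\ t)))))
  34. (((~(s \/ p) /\ ((p -> (s /\ q)) /\ (p -> ~s))) /\ ((((t -> r) /\ (p \/ t)) -> ~(t /\ t)) \/ (q \/ (~s /\ (q /\ t))))) -> ((s \/ ~q) /\ ~~(~s -> (t \/ t))))
  35. (((q \/ r) \/ s) /\ (((~(s \/ p) /\ ((p -> (s /\ q)) /\ (p -> ~s))) /\ ((((t -> r) /\ (p \/ t)) -> ~(t /\ t)) \/ (q \/ (~s /\ (q /\ t))))) -> ((s \/ ~q) /\ ~~(~s -> (t \/ t)))))
Total distinct subformulas = 35

35


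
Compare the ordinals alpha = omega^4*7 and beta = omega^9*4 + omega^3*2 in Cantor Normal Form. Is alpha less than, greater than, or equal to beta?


Compare term by term from highest exponent:
alpha = omega^4*7
beta = omega^9*4 + omega^3*2
Term 1: alpha has omega^4*7, beta has omega^9*4
Term 2: alpha has omega^0*0, beta has omega^3*2
Result: alpha < beta

alpha < beta


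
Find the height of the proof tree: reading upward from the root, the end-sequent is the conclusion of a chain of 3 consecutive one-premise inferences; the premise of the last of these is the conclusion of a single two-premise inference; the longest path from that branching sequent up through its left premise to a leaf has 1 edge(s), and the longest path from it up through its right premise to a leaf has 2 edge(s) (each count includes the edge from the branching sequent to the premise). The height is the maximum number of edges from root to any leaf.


Longest path through the left premise: 1 edges (measured from the branching sequent)
Longest path through the right premise: 2 edges
Height of the subtree rooted at the branching sequent: max(1, 2) = 2
The branching sequent sits 3 edges above the root (the chain of one-premise inferences), so height = 2 + 3 = 5

5


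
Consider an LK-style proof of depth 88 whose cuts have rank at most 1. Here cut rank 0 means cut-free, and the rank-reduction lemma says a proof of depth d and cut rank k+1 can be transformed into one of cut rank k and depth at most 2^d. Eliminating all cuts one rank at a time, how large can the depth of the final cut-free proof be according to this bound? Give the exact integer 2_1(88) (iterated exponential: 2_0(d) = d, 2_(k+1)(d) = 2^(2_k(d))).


Each rank reduction sends depth d to at most 2^d; cut rank r needs r reductions.
2_0(88) = 88
2_1(88) = 2^88 = 309485009821345068724781056
Cut-free depth bound = 309485009821345068724781056

309485009821345068724781056


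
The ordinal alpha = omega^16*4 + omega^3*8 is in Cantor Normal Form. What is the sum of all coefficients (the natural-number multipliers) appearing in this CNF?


CNF: omega^16*4 + omega^3*8
Coefficients: 4 + 8 = 12

12


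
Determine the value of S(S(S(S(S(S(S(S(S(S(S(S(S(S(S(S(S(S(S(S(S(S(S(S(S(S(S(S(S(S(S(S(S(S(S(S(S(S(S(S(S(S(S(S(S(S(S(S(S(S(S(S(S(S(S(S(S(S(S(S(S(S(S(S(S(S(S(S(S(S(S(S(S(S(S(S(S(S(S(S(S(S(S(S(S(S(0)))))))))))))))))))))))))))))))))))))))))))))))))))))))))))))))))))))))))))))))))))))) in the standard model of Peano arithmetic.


Counting successors applied to 0:
86 applications of S to 0 = 86

86


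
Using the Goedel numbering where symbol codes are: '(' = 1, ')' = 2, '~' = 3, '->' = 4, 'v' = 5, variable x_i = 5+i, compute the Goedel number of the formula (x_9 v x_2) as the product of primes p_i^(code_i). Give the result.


Formula: (x_9 v x_2)
Symbol codes: [1, 14, 5, 7, 2]
Primes: [2, 3, 5, 7, 11]
p_1^1 = 2^1 = 2
p_2^14 = 3^14 = 4782969
p_3^5 = 5^5 = 3125
p_4^7 = 7^7 = 823543
p_5^2 = 11^2 = 121
Product = 2978854108370043750

2978854108370043750


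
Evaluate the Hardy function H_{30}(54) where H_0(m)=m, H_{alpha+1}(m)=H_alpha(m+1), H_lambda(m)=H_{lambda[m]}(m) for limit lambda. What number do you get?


H_30(54):
For finite ordinals k, H_k(n) = n + k (each successor step adds 1).
H_30(54) = 54 + 30 = 84

84


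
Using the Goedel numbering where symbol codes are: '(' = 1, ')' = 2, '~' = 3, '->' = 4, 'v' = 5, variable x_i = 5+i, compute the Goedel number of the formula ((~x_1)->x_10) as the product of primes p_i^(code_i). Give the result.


Formula: ((~x_1)->x_10)
Symbol codes: [1, 1, 3, 6, 2, 4, 15, 2]
Primes: [2, 3, 5, 7, 11, 13, 17, 19]
p_1^1 = 2^1 = 2
p_2^1 = 3^1 = 3
p_3^3 = 5^3 = 125
p_4^6 = 7^6 = 117649
p_5^2 = 11^2 = 121
p_6^4 = 13^4 = 28561
p_7^15 = 17^15 = 2862423051509815793
p_8^2 = 19^2 = 361
Product = 315100654751542238835139869688452750

315100654751542238835139869688452750


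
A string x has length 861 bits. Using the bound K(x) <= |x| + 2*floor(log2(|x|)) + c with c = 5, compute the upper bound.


floor(log2(861)) = 9
2 * 9 = 18
K(x) <= 861 + 18 + 5 = 884

884


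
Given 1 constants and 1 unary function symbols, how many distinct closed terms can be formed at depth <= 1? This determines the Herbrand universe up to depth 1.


Herbrand terms by depth:
Depth 0: 1 constants
Depth 1: 1 new terms (running total: 2)
Total distinct ground terms = 2

2


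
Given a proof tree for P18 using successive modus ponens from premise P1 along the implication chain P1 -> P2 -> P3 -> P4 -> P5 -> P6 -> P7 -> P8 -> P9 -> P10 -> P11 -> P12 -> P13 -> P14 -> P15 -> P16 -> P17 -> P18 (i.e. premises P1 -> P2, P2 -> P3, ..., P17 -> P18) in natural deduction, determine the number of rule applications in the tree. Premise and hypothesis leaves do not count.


We have a chain: P1 -> P2 -> P3 -> P4 -> P5 -> P6 -> P7 -> P8 -> P9 -> P10 -> P11 -> P12 -> P13 -> P14 -> P15 -> P16 -> P17 -> P18.
Each modus ponens application produces the next variable.
The chain has 18 propositions, so 18-1 = 17 modus ponens steps.
Total inference nodes = 17

17


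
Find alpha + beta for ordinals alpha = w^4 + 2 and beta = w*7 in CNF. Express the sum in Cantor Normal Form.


Ordinal addition (w^4 + 2) + w*7:
alpha's leading term has exponent 4 > beta's exponent 1, so it survives.
alpha's tail term has exponent 0 < beta's exponent 1, so it is absorbed by beta.
In ordinal addition, any term followed by a strictly larger-exponent term is absorbed.
Result = w^4 + w*7

w^4 + w*7


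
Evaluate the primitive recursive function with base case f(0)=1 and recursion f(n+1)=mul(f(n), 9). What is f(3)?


f(0) = 1
f(1) = mul(f(0), 9) = mul(1, 9) = 9
f(2) = mul(f(1), 9) = mul(9, 9) = 81
f(3) = mul(f(2), 9) = mul(81, 9) = 729


729


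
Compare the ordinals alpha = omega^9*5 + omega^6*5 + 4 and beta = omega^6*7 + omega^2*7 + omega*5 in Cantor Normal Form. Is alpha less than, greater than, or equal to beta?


Compare term by term from highest exponent:
alpha = omega^9*5 + omega^6*5 + 4
beta = omega^6*7 + omega^2*7 + omega*5
Term 1: alpha has omega^9*5, beta has omega^6*7
Term 2: alpha has omega^6*5, beta has omega^2*7
Term 3: alpha has omega^0*4, beta has omega^1*5
Result: alpha > beta

alpha > beta


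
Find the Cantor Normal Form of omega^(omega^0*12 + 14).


omega^(omega^0*12 + 14):
omega^0 = 1, so the exponent is 12 + 14 = 26 (finite ordinal addition).
Result = omega^26, already a single CNF term.

omega^26


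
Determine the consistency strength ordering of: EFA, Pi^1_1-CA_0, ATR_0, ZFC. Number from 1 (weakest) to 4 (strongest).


Ordering by consistency strength:
1. EFA
2. ATR_0
3. Pi^1_1-CA_0
4. ZFC


EFA=1, Pi^1_1-CA_0=3, ATR_0=2, ZFC=4


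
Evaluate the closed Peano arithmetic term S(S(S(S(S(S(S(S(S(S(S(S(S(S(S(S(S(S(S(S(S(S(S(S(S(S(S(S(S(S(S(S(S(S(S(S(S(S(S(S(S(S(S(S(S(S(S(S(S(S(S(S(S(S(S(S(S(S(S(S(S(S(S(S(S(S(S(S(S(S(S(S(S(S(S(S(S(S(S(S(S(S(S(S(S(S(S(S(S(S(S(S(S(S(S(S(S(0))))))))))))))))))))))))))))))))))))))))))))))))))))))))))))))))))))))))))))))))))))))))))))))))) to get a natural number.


Counting successors applied to 0:
97 applications of S to 0 = 97

97


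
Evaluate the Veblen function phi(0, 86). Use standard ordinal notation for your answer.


phi(0, 86):
phi(0, beta) = omega^beta by definition.
phi(0, 86) = omega^86

omega^86


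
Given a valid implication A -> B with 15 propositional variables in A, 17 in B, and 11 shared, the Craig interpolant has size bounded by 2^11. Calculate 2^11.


Shared atoms = 11
Craig interpolant size bound = 2^11
= 2048

2048


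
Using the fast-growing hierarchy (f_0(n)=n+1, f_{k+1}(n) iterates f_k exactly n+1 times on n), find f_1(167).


f_1(167) = f_0^168(167)
f_0 adds 1 each time, applied 168 times.
f_1(167) = 167 + 168 = 335

335


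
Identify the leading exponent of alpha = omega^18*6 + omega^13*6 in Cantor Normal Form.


CNF: omega^18*6 + omega^13*6
The leading term is omega^18*6, which has exponent 18.

18


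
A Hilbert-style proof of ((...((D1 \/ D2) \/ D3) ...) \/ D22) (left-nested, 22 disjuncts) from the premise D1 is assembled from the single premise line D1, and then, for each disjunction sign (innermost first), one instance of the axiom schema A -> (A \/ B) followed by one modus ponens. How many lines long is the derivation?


Building the left-nested 22-ary disjunction from D1:
- 1 premise line (D1)
- 22 disjuncts means 21 disjunction signs; each needs 1 axiom instance + 1 MP = 2 lines: 2 * 21 = 42
Total = 1 + 42 = 43 lines.

43


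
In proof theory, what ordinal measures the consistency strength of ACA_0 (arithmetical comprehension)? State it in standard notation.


The proof-theoretic ordinal of ACA_0 (arithmetical comprehension) is a standard result in ordinal analysis.
This ordinal is the supremum of order types of primitive recursive well-orderings
that the theory can prove to be well-ordered.
For ACA_0 (arithmetical comprehension), the proof-theoretic ordinal is epsilon_0.

epsilon_0


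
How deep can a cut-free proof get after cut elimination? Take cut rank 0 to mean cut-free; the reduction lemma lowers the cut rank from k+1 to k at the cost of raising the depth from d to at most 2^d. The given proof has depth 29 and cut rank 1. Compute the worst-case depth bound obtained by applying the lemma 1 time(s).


Each rank reduction sends depth d to at most 2^d; cut rank r needs r reductions.
2_0(29) = 29
2_1(29) = 2^29 = 536870912
Cut-free depth bound = 536870912

536870912


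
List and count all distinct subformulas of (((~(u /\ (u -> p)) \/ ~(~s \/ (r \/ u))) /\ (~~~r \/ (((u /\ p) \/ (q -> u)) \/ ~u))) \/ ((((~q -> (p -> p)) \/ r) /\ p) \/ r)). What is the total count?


Formula: (((~(u /\ (u -> p)) \/ ~(~s \/ (r \/ u))) /\ (~~~r \/ (((u /\ p) \/ (q -> u)) \/ ~u))) \/ ((((~q -> (p -> p)) \/ r) /\ p) \/ r))
Subformulas found:
  1. r
  2. q
  3. u
  4. s
  5. p
  6. ~u
  7. ~r
  8. ~s
  9. ~q
  10. ~~r
  11. ~~~r
  12. (u -> p)
  13. (u /\ p)
  14. (r \/ u)
  15. (q -> u)
  16. (p -> p)
  17. (u /\ (u -> p))
  18. (~s \/ (r \/ u))
  19. (~q -> (p -> p))
  20. ~(u /\ (u -> p))
  21. ~(~s \/ (r \/ u))
  22. ((u /\ p) \/ (q -> u))
  23. ((~q -> (p -> p)) \/ r)
  24. (((u /\ p) \/ (q -> u)) \/ ~u)
  25. (((~q -> (p -> p)) \/ r) /\ p)
  26. ((((~q -> (p -> p)) \/ r) /\ p) \/ r)
  27. (~(u /\ (u -> p)) \/ ~(~s \/ (r \/ u)))
  28. (~~~r \/ (((u /\ p) \/ (q -> u)) \/ ~u))
  29. ((~(u /\ (u -> p)) \/ ~(~s \/ (r \/ u))) /\ (~~~r \/ (((u /\ p) \/ (q -> u)) \/ ~u)))
  30. (((~(u /\ (u -> p)) \/ ~(~s \/ (r \/ u))) /\ (~~~r \/ (((u /\ p) \/ (q -> u)) \/ ~u))) \/ ((((~q -> (p -> p)) \/ r) /\ p) \/ r))
Total distinct subformulas = 30

30


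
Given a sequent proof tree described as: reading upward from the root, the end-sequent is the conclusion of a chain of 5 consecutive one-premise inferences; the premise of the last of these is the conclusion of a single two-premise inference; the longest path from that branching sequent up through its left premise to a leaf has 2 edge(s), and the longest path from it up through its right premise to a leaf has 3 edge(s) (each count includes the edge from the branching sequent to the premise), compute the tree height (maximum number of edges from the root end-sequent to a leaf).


Longest path through the left premise: 2 edges (measured from the branching sequent)
Longest path through the right premise: 3 edges
Height of the subtree rooted at the branching sequent: max(2, 3) = 3
The branching sequent sits 5 edges above the root (the chain of one-premise inferences), so height = 3 + 5 = 8

8


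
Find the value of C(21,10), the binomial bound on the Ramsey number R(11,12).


R(11,12) <= C(11+12-2, 11-1) = C(21, 10)
C(21, 10) = 21! / (10! * 11!)
= 352716

352716


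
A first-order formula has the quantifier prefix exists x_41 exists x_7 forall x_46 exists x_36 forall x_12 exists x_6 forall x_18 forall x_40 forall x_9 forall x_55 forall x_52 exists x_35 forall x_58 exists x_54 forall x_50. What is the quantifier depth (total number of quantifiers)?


Quantifier prefix has 15 quantifier symbols.
Quantifier depth = 15

15


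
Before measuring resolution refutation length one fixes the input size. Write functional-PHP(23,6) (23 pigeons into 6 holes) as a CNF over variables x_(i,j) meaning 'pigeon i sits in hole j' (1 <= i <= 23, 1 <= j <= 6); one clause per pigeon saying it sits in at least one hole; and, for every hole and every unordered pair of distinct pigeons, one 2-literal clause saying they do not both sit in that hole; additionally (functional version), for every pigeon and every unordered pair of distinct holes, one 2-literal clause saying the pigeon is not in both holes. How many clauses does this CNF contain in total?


functional-PHP(23,6): 23 pigeons, 6 holes, 23*6 = 138 variables.
- pigeon clauses: one per pigeon -> 23 clauses
- hole clauses: 6 holes * C(23,2) = 6 * 253 -> 1518 clauses
- functional clauses: 23 pigeons * C(6,2) = 23 * 15 -> 345 clauses
Total clauses = 23 + 1518 + 345 = 1886

1886


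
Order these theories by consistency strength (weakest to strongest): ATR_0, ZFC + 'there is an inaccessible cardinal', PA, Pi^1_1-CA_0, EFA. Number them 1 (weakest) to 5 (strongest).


Ordering by consistency strength:
1. EFA
2. PA
3. ATR_0
4. Pi^1_1-CA_0
5. ZFC + 'there is an inaccessible cardinal'


ATR_0=3, ZFC + 'there is an inaccessible cardinal'=5, PA=2, Pi^1_1-CA_0=4, EFA=1


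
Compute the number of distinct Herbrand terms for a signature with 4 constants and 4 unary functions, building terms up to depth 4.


Herbrand terms by depth:
Depth 0: 4 constants
Depth 1: 16 new terms (running total: 20)
Depth 2: 64 new terms (running total: 84)
Depth 3: 256 new terms (running total: 340)
Depth 4: 1024 new terms (running total: 1364)
Total distinct ground terms = 1364

1364


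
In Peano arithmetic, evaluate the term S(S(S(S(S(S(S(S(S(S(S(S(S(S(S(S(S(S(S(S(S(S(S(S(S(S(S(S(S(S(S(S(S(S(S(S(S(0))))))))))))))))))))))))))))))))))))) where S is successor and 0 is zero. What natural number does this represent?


Counting successors applied to 0:
37 applications of S to 0 = 37

37


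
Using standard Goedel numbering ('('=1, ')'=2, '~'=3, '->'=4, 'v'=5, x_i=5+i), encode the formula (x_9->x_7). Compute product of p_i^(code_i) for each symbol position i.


Formula: (x_9->x_7)
Symbol codes: [1, 14, 4, 12, 2]
Primes: [2, 3, 5, 7, 11]
p_1^1 = 2^1 = 2
p_2^14 = 3^14 = 4782969
p_3^4 = 5^4 = 625
p_4^12 = 7^12 = 13841287201
p_5^2 = 11^2 = 121
Product = 10013120199875065061250

10013120199875065061250


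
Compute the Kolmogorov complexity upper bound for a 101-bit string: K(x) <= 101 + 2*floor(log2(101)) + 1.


floor(log2(101)) = 6
2 * 6 = 12
K(x) <= 101 + 12 + 1 = 114

114


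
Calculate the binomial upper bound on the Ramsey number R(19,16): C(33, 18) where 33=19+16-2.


R(19,16) <= C(19+16-2, 19-1) = C(33, 18)
C(33, 18) = 33! / (18! * 15!)
= 1037158320

1037158320


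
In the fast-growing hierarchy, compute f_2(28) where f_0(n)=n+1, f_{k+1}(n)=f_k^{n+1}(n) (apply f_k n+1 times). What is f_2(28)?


f_2(28) = f_1^29(28)
f_1(m) = 2m + 1.
Iterating: f_1^k(n) = 2^k*(n+1) - 1.
f_2(28) = 2^29*(28+1) - 1 = 536870912*29 - 1 = 15569256447

15569256447


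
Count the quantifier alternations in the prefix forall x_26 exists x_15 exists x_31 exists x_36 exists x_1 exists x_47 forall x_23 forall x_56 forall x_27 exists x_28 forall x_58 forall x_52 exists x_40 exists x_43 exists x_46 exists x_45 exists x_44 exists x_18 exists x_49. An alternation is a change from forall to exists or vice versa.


Walk the prefix and count type changes:
  position 1: forall -> exists <-- alternation
  position 2: exists -> exists
  position 3: exists -> exists
  position 4: exists -> exists
  position 5: exists -> exists
  position 6: exists -> forall <-- alternation
  position 7: forall -> forall
  position 8: forall -> forall
  position 9: forall -> exists <-- alternation
  position 10: exists -> forall <-- alternation
  position 11: forall -> forall
  position 12: forall -> exists <-- alternation
  position 13: exists -> exists
  position 14: exists -> exists
  position 15: exists -> exists
  position 16: exists -> exists
  position 17: exists -> exists
  position 18: exists -> exists
Total alternations = 5

5


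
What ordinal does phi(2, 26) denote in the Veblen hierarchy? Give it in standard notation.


phi(2, 26):
phi(2, beta) = zeta_beta (the beta-th zeta number, fixed point of epsilon).
phi(2, 26) = zeta_26

zeta_26


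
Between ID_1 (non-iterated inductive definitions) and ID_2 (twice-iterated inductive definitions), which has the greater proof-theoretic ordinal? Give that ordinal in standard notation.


Proof-theoretic ordinal of ID_1 (non-iterated inductive definitions): psi_0(epsilon_{Omega+1})
Proof-theoretic ordinal of ID_2 (twice-iterated inductive definitions): psi_0(epsilon_{Omega_2+1})
Comparing: psi_0(epsilon_{Omega+1}) < psi_0(epsilon_{Omega_2+1}).
The larger ordinal is psi_0(epsilon_{Omega_2+1}) (from ID_2 (twice-iterated inductive definitions)).

psi_0(epsilon_{Omega_2+1})


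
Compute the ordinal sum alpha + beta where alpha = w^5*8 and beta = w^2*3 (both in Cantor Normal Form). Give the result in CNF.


Ordinal addition w^5*8 + w^2*3:
Leading exponent of alpha (5) > leading exponent of beta (2).
Since alpha's term has higher exponent than beta's leading term,
the sum is simply alpha followed by beta.
Result = w^5*8 + w^2*3

w^5*8 + w^2*3


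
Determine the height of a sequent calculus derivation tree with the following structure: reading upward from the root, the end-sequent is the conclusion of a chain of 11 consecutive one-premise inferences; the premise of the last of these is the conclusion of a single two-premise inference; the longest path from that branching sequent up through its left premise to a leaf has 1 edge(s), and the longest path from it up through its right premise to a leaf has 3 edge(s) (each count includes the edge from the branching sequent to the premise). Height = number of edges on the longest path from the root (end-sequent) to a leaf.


Longest path through the left premise: 1 edges (measured from the branching sequent)
Longest path through the right premise: 3 edges
Height of the subtree rooted at the branching sequent: max(1, 3) = 3
The branching sequent sits 11 edges above the root (the chain of one-premise inferences), so height = 3 + 11 = 14

14


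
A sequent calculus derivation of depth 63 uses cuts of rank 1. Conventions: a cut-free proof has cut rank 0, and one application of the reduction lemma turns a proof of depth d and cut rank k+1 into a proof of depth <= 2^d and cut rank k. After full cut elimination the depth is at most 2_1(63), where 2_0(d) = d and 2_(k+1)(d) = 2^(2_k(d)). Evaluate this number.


Each rank reduction sends depth d to at most 2^d; cut rank r needs r reductions.
2_0(63) = 63
2_1(63) = 2^63 = 9223372036854775808
Cut-free depth bound = 9223372036854775808

9223372036854775808


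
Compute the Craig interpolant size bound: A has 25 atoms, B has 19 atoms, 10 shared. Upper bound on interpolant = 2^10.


Shared atoms = 10
Craig interpolant size bound = 2^10
= 1024

1024


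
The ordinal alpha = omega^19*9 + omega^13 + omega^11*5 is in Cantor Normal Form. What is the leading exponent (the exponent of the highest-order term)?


CNF: omega^19*9 + omega^13 + omega^11*5
The leading term is omega^19*9, which has exponent 19.

19


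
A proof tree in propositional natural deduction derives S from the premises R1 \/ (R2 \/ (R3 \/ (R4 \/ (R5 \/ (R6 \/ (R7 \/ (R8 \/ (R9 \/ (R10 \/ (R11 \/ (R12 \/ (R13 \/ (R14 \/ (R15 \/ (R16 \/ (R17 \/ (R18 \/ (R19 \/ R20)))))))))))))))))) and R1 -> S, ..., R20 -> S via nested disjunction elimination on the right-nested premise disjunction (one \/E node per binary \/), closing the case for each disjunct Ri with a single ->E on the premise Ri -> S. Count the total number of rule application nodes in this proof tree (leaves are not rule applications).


The premise R1 \/ (R2 \/ (R3 \/ (R4 \/ (R5 \/ (R6 \/ (R7 \/ (R8 \/ (R9 \/ (R10 \/ (R11 \/ (R12 \/ (R13 \/ (R14 \/ (R15 \/ (R16 \/ (R17 \/ (R18 \/ (R19 \/ R20)))))))))))))))))) contains 20 disjuncts, hence 19 binary \/ connectives.
- Each binary \/ is eliminated once: 19 \/E nodes.
- Each of the 20 cases Ri derives S by one ->E with Ri -> S: 20 ->E nodes.
Total = 19 + 20 = 39

39


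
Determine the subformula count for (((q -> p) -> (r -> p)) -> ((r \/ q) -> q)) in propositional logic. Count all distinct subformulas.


Formula: (((q -> p) -> (r -> p)) -> ((r \/ q) -> q))
Subformulas found:
  1. q
  2. r
  3. p
  4. (r \/ q)
  5. (r -> p)
  6. (q -> p)
  7. ((r \/ q) -> q)
  8. ((q -> p) -> (r -> p))
  9. (((q -> p) -> (r -> p)) -> ((r \/ q) -> q))
Total distinct subformulas = 9

9


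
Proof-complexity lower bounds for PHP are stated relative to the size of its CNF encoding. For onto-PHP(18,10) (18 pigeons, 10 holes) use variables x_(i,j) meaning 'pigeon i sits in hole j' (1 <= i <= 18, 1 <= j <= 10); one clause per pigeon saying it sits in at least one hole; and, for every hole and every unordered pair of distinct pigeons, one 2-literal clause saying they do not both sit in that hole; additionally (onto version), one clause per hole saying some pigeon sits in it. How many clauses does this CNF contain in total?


onto-PHP(18,10): 18 pigeons, 10 holes, 18*10 = 180 variables.
- pigeon clauses: one per pigeon -> 18 clauses
- hole clauses: 10 holes * C(18,2) = 10 * 153 -> 1530 clauses
- onto clauses: one per hole -> 10 clauses
Total clauses = 18 + 1530 + 10 = 1558

1558


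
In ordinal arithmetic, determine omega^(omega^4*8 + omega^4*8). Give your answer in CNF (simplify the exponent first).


omega^(omega^4*8 + omega^4*8):
Both terms of the exponent have the same exponent 4, so they merge: omega^4*8 + omega^4*8 = omega^4*(8+8) = omega^4*16.
omega raised to a CNF ordinal is a single CNF term: Result = omega^(omega^4*16)

omega^(omega^4*16)


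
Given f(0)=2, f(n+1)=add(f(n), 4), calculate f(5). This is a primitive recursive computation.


f(0) = 2
f(1) = add(f(0), 4) = add(2, 4) = 6
f(2) = add(f(1), 4) = add(6, 4) = 10
f(3) = add(f(2), 4) = add(10, 4) = 14
f(4) = add(f(3), 4) = add(14, 4) = 18
f(5) = add(f(4), 4) = add(18, 4) = 22


22


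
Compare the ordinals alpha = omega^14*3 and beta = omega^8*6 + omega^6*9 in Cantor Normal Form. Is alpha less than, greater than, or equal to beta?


Compare term by term from highest exponent:
alpha = omega^14*3
beta = omega^8*6 + omega^6*9
Term 1: alpha has omega^14*3, beta has omega^8*6
Term 2: alpha has omega^0*0, beta has omega^6*9
Result: alpha > beta

alpha > beta


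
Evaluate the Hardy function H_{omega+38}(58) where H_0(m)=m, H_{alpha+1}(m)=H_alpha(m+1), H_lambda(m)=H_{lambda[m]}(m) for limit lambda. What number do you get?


H_{omega+38}(58):
Unwind the 38 successor steps: H_{omega+38}(58) = H_omega(58+38) = H_omega(96).
H_omega(m) = H_m(m) = m + m = 2m.
Result = 2 * 96 = 192

192


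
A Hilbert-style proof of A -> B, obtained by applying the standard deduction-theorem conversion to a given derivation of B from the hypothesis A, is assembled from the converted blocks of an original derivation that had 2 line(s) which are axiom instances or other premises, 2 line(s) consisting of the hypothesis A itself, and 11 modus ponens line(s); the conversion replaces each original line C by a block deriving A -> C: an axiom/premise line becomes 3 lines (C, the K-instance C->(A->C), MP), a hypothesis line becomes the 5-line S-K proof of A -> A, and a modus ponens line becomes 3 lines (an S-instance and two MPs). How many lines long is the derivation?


Deduction-theorem conversion, block by block:
- 2 axiom/premise lines -> 3 lines each = 6
- 2 hypothesis lines -> 5 lines each (identity proof A->A) = 10
- 11 MP lines -> 3 lines each (S-instance, MP, MP) = 33
Total = 6 + 10 + 33 = 49 lines.

49


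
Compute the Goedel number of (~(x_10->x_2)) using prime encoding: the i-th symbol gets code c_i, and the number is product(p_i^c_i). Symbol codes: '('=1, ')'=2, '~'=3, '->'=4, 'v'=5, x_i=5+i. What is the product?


Formula: (~(x_10->x_2))
Symbol codes: [1, 3, 1, 15, 4, 7, 2, 2]
Primes: [2, 3, 5, 7, 11, 13, 17, 19]
p_1^1 = 2^1 = 2
p_2^3 = 3^3 = 27
p_3^1 = 5^1 = 5
p_4^15 = 7^15 = 4747561509943
p_5^4 = 11^4 = 14641
p_6^7 = 13^7 = 62748517
p_7^2 = 17^2 = 289
p_8^2 = 19^2 = 361
Product = 122860878346538450439490415175930

122860878346538450439490415175930


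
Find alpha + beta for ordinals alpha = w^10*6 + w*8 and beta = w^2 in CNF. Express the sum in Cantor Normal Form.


Ordinal addition (w^10*6 + w*8) + w^2:
alpha's leading term has exponent 10 > beta's exponent 2, so it survives.
alpha's tail term has exponent 1 < beta's exponent 2, so it is absorbed by beta.
In ordinal addition, any term followed by a strictly larger-exponent term is absorbed.
Result = w^10*6 + w^2

w^10*6 + w^2


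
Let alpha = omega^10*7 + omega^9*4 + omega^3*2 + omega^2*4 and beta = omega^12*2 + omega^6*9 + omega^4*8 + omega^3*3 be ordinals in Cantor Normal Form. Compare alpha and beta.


Compare term by term from highest exponent:
alpha = omega^10*7 + omega^9*4 + omega^3*2 + omega^2*4
beta = omega^12*2 + omega^6*9 + omega^4*8 + omega^3*3
Term 1: alpha has omega^10*7, beta has omega^12*2
Term 2: alpha has omega^9*4, beta has omega^6*9
Term 3: alpha has omega^3*2, beta has omega^4*8
Term 4: alpha has omega^2*4, beta has omega^3*3
Result: alpha < beta

alpha < beta


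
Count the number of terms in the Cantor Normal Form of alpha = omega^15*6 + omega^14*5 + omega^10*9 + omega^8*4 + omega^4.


CNF: omega^15*6 + omega^14*5 + omega^10*9 + omega^8*4 + omega^4
Count the summands separated by '+':
  term 1: omega^15*6
  term 2: omega^14*5
  term 3: omega^10*9
  term 4: omega^8*4
  term 5: omega^4
Total terms = 5

5


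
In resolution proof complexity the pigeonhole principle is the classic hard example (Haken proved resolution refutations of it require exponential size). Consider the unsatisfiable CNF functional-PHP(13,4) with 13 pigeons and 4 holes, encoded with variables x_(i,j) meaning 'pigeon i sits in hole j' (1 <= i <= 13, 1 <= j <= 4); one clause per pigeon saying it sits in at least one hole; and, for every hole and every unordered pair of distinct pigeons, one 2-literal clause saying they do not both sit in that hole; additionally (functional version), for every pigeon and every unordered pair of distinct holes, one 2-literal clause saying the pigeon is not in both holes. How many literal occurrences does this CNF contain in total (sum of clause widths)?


functional-PHP(13,4): 13 pigeons, 4 holes, 13*4 = 52 variables.
- pigeon clauses: one per pigeon -> 13 clauses of width 4 -> 52 literals
- hole clauses: 4 holes * C(13,2) = 4 * 78 -> 312 clauses of width 2 -> 624 literals
- functional clauses: 13 pigeons * C(4,2) = 13 * 6 -> 78 clauses of width 2 -> 156 literals
Total literal occurrences = 52 + 624 + 156 = 832

832


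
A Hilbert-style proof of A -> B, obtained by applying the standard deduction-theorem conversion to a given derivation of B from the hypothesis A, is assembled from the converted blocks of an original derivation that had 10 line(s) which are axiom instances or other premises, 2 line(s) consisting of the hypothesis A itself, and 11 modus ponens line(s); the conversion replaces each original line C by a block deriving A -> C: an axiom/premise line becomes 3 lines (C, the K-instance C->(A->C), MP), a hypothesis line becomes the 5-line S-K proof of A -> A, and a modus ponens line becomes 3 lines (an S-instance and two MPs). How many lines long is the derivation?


Deduction-theorem conversion, block by block:
- 10 axiom/premise lines -> 3 lines each = 30
- 2 hypothesis lines -> 5 lines each (identity proof A->A) = 10
- 11 MP lines -> 3 lines each (S-instance, MP, MP) = 33
Total = 30 + 10 + 33 = 73 lines.

73


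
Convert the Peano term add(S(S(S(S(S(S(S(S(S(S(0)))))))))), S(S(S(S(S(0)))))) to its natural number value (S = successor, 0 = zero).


add(S^10(0), S^5(0)):
S^10(0) = 10
S^5(0) = 5
10 + 5 = 15

15


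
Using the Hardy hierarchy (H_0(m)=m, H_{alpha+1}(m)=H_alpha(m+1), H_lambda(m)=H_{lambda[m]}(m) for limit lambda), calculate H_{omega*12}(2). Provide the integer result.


H_{omega*12}(2):
For the Hardy hierarchy, H_{omega*k}(n) = 2^k * n.
2^12 = 4096.
4096 * 2 = 8192

8192


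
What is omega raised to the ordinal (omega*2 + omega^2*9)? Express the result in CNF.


omega^(omega*2 + omega^2*9):
In ordinal addition a term is absorbed by a following term of strictly larger exponent: 1 < 2, so omega*2 + omega^2*9 = omega^2*9.
omega raised to a CNF ordinal is a single CNF term: Result = omega^(omega^2*9)

omega^(omega^2*9)


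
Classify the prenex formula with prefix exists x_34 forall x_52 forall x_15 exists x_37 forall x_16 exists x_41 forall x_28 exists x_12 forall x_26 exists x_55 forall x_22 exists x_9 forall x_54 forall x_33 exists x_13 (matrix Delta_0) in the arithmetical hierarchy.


Leading quantifier is exists, so the class is Sigma.
Number of quantifier blocks = alternations + 1 = 12 + 1 = 13.
Classification: Sigma_13

Sigma_13


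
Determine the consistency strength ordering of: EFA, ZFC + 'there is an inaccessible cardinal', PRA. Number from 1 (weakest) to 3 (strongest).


Ordering by consistency strength:
1. EFA
2. PRA
3. ZFC + 'there is an inaccessible cardinal'


EFA=1, ZFC + 'there is an inaccessible cardinal'=3, PRA=2


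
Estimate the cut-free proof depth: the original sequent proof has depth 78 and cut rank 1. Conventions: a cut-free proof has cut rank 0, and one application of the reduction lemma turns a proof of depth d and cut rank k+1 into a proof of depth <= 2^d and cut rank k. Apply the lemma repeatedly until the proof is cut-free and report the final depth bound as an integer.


Each rank reduction sends depth d to at most 2^d; cut rank r needs r reductions.
2_0(78) = 78
2_1(78) = 2^78 = 302231454903657293676544
Cut-free depth bound = 302231454903657293676544

302231454903657293676544
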